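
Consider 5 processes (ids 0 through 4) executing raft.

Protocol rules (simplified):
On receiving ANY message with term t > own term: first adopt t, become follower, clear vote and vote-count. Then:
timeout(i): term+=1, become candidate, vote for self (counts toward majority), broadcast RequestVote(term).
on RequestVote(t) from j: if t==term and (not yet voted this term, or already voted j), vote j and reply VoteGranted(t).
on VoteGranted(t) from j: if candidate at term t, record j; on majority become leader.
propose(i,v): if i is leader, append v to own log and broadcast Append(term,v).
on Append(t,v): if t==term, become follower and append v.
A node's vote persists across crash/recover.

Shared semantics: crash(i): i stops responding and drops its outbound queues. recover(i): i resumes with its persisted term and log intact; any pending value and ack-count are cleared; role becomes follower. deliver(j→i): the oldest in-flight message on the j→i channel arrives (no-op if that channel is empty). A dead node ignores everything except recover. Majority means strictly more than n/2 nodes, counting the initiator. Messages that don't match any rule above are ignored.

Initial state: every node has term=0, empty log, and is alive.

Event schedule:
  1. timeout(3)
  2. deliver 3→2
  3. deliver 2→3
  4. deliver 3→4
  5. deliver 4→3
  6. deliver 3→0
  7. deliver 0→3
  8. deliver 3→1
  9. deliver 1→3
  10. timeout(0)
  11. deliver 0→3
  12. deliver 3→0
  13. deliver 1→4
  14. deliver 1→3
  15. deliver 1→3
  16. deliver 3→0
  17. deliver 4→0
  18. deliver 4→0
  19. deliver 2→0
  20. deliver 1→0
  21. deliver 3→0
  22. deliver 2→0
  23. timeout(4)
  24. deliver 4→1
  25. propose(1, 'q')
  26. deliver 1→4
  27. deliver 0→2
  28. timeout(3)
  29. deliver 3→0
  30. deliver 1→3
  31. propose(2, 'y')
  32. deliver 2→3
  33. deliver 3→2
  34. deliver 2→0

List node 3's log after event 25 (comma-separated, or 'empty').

[1] timeout(3) → N3(cand t1 [-])
[2] deliver 3→2 → N2(foll t1 [-])
[3] deliver 2→3 → ∅
[4] deliver 3→4 → N4(foll t1 [-])
[5] deliver 4→3 → N3(lead t1 [-])
[6] deliver 3→0 → N0(foll t1 [-])
[7] deliver 0→3 → ∅
[8] deliver 3→1 → N1(foll t1 [-])
[9] deliver 1→3 → ∅
[10] timeout(0) → N0(cand t2 [-])
[11] deliver 0→3 → N3(foll t2 [-])
[12] deliver 3→0 → ∅
[13] deliver 1→4 → ∅
[14] deliver 1→3 → ∅
[15] deliver 1→3 → ∅
[16] deliver 3→0 → ∅
[17] deliver 4→0 → ∅
[18] deliver 4→0 → ∅
[19] deliver 2→0 → ∅
[20] deliver 1→0 → ∅
[21] deliver 3→0 → ∅
[22] deliver 2→0 → ∅
[23] timeout(4) → N4(cand t2 [-])
[24] deliver 4→1 → N1(foll t2 [-])
[25] propose(1,'q') → ∅

empty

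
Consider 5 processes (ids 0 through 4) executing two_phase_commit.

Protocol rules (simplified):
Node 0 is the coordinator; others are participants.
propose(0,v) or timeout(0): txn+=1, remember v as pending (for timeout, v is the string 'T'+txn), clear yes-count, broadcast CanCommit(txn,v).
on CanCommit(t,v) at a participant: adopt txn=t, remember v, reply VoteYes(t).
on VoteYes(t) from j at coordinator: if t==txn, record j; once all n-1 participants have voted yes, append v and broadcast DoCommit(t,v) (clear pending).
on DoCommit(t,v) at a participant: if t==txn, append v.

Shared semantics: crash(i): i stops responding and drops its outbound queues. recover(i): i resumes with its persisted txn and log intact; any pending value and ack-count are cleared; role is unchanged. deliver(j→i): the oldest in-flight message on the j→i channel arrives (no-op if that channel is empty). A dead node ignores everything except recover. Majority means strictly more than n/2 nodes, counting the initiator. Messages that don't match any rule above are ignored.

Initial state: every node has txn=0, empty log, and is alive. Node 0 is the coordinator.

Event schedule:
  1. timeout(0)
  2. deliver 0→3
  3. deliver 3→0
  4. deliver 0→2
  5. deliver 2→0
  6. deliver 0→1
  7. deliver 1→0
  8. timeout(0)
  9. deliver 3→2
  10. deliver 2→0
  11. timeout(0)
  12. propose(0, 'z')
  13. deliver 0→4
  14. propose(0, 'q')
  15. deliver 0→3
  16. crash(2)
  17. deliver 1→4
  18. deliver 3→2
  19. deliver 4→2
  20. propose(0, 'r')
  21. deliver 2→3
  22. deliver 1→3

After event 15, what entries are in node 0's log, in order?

1. timeout(0):  <0:coor t1 ->
2. deliver 0→3:  <3:part t1 ->
3. deliver 3→0:  nop
4. deliver 0→2:  <2:part t1 ->
5. deliver 2→0:  nop
6. deliver 0→1:  <1:part t1 ->
7. deliver 1→0:  nop
8. timeout(0):  <0:coor t2 ->
9. deliver 3→2:  nop
10. deliver 2→0:  nop
11. timeout(0):  <0:coor t3 ->
12. propose(0,'z'):  <0:coor t4 ->
13. deliver 0→4:  <4:part t1 ->
14. propose(0,'q'):  <0:coor t5 ->
15. deliver 0→3:  <3:part t2 ->

empty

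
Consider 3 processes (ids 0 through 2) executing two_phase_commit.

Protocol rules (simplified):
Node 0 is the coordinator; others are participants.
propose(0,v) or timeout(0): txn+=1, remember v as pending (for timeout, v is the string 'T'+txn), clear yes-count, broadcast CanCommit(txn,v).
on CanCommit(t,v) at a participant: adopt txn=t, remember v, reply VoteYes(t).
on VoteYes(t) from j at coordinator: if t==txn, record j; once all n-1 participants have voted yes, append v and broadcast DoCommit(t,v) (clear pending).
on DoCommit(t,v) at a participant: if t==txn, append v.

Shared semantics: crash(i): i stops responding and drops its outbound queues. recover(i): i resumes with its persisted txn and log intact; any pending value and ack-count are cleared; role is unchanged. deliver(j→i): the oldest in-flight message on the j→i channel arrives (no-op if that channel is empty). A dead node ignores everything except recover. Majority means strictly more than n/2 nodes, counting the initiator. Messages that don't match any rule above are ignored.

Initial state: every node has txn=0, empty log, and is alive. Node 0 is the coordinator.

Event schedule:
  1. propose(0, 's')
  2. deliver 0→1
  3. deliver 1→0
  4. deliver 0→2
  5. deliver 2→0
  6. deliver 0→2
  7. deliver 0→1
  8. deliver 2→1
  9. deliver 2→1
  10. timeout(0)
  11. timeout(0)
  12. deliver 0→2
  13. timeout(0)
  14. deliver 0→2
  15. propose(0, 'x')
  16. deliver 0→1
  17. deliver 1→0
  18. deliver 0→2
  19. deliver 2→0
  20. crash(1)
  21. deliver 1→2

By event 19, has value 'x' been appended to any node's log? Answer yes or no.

no

1. propose(0,'s'):  <0:coor t1 ->
2. deliver 0→1:  <1:part t1 ->
3. deliver 1→0:  nop
4. deliver 0→2:  <2:part t1 ->
5. deliver 2→0:  <0:coor t1 s>
6. deliver 0→2:  <2:part t1 s>
7. deliver 0→1:  <1:part t1 s>
8. deliver 2→1:  nop
9. deliver 2→1:  nop
10. timeout(0):  <0:coor t2 s>
11. timeout(0):  <0:coor t3 s>
12. deliver 0→2:  <2:part t2 s>
13. timeout(0):  <0:coor t4 s>
14. deliver 0→2:  <2:part t3 s>
15. propose(0,'x'):  <0:coor t5 s>
16. deliver 0→1:  <1:part t2 s>
17. deliver 1→0:  nop
18. deliver 0→2:  <2:part t4 s>
19. deliver 2→0:  nop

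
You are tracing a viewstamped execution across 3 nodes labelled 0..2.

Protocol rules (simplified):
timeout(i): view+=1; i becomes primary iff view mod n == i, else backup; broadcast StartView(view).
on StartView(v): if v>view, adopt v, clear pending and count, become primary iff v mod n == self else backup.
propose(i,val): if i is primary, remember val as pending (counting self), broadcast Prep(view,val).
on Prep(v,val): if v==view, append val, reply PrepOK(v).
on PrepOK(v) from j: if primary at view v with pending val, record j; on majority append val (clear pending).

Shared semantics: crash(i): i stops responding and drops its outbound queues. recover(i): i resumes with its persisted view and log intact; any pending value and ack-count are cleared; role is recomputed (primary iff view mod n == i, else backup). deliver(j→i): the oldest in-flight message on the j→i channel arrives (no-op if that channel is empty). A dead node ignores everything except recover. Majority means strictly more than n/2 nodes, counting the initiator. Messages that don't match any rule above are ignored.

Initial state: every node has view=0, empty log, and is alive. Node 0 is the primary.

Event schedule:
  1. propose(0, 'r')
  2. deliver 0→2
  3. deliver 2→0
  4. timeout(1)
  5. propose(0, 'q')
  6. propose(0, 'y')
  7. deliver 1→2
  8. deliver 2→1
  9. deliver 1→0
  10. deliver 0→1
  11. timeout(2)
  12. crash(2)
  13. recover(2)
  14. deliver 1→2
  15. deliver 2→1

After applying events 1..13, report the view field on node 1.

step 1 propose(0,'r'): —
step 2 deliver 0→2: 2={back,v=0,log=r}
step 3 deliver 2→0: 0={prim,v=0,log=r}
step 4 timeout(1): 1={prim,v=1,log=-}
step 5 propose(0,'q'): —
step 6 propose(0,'y'): —
step 7 deliver 1→2: 2={back,v=1,log=r}
step 8 deliver 2→1: —
step 9 deliver 1→0: 0={back,v=1,log=r}
step 10 deliver 0→1: —
step 11 timeout(2): 2={prim,v=2,log=r}
step 12 crash(2): 2={✗prim,v=2,log=r}
step 13 recover(2): 2={prim,v=2,log=r}

1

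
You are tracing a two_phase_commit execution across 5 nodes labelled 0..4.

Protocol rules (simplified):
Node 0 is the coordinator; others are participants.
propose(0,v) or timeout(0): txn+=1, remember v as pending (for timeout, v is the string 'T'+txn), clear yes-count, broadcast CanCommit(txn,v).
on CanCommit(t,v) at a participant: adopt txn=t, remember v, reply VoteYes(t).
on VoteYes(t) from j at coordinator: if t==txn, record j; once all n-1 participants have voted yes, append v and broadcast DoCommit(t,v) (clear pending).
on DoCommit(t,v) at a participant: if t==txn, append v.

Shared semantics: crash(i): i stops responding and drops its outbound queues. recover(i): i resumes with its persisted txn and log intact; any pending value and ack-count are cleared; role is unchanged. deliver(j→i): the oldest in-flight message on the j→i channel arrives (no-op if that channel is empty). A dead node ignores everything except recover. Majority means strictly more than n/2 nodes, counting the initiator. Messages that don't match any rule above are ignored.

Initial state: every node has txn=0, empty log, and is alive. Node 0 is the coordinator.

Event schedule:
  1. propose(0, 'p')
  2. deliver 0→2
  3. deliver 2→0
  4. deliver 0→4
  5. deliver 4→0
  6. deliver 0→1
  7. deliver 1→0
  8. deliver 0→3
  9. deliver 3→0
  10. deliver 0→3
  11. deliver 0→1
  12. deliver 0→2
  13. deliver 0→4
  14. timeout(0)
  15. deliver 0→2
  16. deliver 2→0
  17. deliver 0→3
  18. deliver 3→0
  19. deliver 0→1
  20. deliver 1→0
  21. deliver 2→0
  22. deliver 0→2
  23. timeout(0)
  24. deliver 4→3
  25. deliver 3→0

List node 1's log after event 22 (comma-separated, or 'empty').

e1 propose(0,'p'): 0[coor,t=1,-]
e2 deliver 0→2: 2[part,t=1,-]
e3 deliver 2→0: ·
e4 deliver 0→4: 4[part,t=1,-]
e5 deliver 4→0: ·
e6 deliver 0→1: 1[part,t=1,-]
e7 deliver 1→0: ·
e8 deliver 0→3: 3[part,t=1,-]
e9 deliver 3→0: 0[coor,t=1,p]
e10 deliver 0→3: 3[part,t=1,p]
e11 deliver 0→1: 1[part,t=1,p]
e12 deliver 0→2: 2[part,t=1,p]
e13 deliver 0→4: 4[part,t=1,p]
e14 timeout(0): 0[coor,t=2,p]
e15 deliver 0→2: 2[part,t=2,p]
e16 deliver 2→0: ·
e17 deliver 0→3: 3[part,t=2,p]
e18 deliver 3→0: ·
e19 deliver 0→1: 1[part,t=2,p]
e20 deliver 1→0: ·
e21 deliver 2→0: ·
e22 deliver 0→2: ·

p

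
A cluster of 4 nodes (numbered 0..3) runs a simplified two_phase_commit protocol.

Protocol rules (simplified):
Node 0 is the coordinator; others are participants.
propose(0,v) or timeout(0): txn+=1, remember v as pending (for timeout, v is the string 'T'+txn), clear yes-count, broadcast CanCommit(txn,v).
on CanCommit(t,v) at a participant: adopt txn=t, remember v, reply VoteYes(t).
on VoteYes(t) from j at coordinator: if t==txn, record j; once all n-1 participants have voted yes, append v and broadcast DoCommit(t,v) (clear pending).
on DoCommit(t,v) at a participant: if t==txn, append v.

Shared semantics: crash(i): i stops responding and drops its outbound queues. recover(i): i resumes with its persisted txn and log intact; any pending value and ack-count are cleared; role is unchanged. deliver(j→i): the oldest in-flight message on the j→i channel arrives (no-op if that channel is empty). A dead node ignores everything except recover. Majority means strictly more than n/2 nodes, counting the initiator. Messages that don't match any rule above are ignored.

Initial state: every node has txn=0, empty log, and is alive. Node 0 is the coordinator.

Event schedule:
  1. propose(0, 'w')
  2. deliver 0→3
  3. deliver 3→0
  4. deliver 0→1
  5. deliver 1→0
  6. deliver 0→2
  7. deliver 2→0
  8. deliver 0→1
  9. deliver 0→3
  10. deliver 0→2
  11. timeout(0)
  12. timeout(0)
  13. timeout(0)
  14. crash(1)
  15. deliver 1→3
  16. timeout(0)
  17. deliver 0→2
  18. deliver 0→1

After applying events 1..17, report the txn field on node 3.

1

e1 propose(0,'w'): 0[coor,t=1,-]
e2 deliver 0→3: 3[part,t=1,-]
e3 deliver 3→0: ·
e4 deliver 0→1: 1[part,t=1,-]
e5 deliver 1→0: ·
e6 deliver 0→2: 2[part,t=1,-]
e7 deliver 2→0: 0[coor,t=1,w]
e8 deliver 0→1: 1[part,t=1,w]
e9 deliver 0→3: 3[part,t=1,w]
e10 deliver 0→2: 2[part,t=1,w]
e11 timeout(0): 0[coor,t=2,w]
e12 timeout(0): 0[coor,t=3,w]
e13 timeout(0): 0[coor,t=4,w]
e14 crash(1): 1[✗part,t=1,w]
e15 deliver 1→3: ·
e16 timeout(0): 0[coor,t=5,w]
e17 deliver 0→2: 2[part,t=2,w]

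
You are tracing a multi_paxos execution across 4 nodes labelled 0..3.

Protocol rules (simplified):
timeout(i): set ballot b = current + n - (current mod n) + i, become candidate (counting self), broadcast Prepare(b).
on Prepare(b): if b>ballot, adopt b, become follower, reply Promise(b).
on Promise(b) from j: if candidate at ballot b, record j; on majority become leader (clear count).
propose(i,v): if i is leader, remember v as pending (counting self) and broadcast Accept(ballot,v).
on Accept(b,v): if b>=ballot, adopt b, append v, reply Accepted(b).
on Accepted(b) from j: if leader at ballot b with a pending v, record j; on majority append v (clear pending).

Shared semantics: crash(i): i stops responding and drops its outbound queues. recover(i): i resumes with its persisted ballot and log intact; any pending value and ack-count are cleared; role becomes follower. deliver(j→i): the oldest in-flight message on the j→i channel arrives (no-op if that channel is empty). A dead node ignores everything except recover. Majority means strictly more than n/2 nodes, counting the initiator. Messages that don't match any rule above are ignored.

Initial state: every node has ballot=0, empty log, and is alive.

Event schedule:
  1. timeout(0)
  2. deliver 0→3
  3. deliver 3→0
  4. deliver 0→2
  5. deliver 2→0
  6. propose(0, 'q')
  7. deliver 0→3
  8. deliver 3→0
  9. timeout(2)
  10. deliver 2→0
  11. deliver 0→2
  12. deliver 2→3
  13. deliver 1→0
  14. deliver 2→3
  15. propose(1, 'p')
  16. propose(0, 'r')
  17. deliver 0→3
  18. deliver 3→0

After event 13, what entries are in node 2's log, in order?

empty

step 1 timeout(0): 0={cand,b=4,log=-}
step 2 deliver 0→3: 3={foll,b=4,log=-}
step 3 deliver 3→0: —
step 4 deliver 0→2: 2={foll,b=4,log=-}
step 5 deliver 2→0: 0={lead,b=4,log=-}
step 6 propose(0,'q'): —
step 7 deliver 0→3: 3={foll,b=4,log=q}
step 8 deliver 3→0: —
step 9 timeout(2): 2={cand,b=10,log=-}
step 10 deliver 2→0: 0={foll,b=10,log=-}
step 11 deliver 0→2: —
step 12 deliver 2→3: 3={foll,b=10,log=q}
step 13 deliver 1→0: —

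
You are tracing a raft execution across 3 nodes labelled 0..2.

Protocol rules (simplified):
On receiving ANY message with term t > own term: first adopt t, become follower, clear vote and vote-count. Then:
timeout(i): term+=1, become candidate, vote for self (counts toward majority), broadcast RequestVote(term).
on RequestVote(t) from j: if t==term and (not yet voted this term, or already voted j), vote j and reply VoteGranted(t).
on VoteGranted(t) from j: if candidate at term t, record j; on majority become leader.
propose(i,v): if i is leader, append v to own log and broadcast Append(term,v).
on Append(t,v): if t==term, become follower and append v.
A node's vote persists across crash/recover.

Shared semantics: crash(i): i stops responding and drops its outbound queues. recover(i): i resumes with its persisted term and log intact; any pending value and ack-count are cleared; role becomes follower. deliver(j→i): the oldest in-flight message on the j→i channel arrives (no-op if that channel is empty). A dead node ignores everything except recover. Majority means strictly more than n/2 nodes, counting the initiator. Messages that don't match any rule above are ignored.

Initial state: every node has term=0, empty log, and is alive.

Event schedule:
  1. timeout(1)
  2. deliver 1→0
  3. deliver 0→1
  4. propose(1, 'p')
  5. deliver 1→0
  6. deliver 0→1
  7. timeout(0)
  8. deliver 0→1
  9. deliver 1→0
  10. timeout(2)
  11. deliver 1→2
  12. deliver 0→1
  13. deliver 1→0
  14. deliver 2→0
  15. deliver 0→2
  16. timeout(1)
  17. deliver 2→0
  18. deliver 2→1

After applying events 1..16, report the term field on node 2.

after 1 — timeout(1): n1:cand/t1/[-]
after 2 — deliver 1→0: n0:foll/t1/[-]
after 3 — deliver 0→1: n1:lead/t1/[-]
after 4 — propose(1,'p'): n1:lead/t1/[p]
after 5 — deliver 1→0: n0:foll/t1/[p]
after 6 — deliver 0→1: ·
after 7 — timeout(0): n0:cand/t2/[p]
after 8 — deliver 0→1: n1:foll/t2/[p]
after 9 — deliver 1→0: n0:lead/t2/[p]
after 10 — timeout(2): n2:cand/t1/[-]
after 11 — deliver 1→2: ·
after 12 — deliver 0→1: ·
after 13 — deliver 1→0: ·
after 14 — deliver 2→0: ·
after 15 — deliver 0→2: n2:foll/t2/[-]
after 16 — timeout(1): n1:cand/t3/[p]

2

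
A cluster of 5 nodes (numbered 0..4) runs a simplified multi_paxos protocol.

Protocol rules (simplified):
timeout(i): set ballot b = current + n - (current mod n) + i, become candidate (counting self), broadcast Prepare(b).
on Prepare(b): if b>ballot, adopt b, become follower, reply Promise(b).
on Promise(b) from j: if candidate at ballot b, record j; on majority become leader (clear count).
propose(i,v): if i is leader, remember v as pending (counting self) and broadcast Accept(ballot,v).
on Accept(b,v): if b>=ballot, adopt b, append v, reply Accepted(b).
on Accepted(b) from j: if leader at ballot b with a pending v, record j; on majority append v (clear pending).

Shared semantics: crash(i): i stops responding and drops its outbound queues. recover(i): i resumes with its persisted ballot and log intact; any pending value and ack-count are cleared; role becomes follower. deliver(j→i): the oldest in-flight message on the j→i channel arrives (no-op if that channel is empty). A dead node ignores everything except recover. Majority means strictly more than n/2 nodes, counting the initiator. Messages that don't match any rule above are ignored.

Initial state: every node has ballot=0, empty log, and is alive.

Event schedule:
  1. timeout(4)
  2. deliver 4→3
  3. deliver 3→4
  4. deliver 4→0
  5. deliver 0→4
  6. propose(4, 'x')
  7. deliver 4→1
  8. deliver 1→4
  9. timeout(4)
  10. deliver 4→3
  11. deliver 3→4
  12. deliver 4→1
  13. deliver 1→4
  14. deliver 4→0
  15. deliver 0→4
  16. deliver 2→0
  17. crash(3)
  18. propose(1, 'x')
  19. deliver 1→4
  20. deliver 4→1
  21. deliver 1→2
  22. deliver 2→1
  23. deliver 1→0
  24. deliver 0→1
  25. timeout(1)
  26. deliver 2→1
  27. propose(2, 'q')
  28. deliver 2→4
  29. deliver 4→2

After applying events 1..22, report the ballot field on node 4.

14

step 1 timeout(4): 4={cand,b=9,log=-}
step 2 deliver 4→3: 3={foll,b=9,log=-}
step 3 deliver 3→4: —
step 4 deliver 4→0: 0={foll,b=9,log=-}
step 5 deliver 0→4: 4={lead,b=9,log=-}
step 6 propose(4,'x'): —
step 7 deliver 4→1: 1={foll,b=9,log=-}
step 8 deliver 1→4: —
step 9 timeout(4): 4={cand,b=14,log=-}
step 10 deliver 4→3: 3={foll,b=9,log=x}
step 11 deliver 3→4: —
step 12 deliver 4→1: 1={foll,b=9,log=x}
step 13 deliver 1→4: —
step 14 deliver 4→0: 0={foll,b=9,log=x}
step 15 deliver 0→4: —
step 16 deliver 2→0: —
step 17 crash(3): 3={✗foll,b=9,log=x}
step 18 propose(1,'x'): —
step 19 deliver 1→4: —
step 20 deliver 4→1: 1={foll,b=14,log=x}
step 21 deliver 1→2: —
step 22 deliver 2→1: —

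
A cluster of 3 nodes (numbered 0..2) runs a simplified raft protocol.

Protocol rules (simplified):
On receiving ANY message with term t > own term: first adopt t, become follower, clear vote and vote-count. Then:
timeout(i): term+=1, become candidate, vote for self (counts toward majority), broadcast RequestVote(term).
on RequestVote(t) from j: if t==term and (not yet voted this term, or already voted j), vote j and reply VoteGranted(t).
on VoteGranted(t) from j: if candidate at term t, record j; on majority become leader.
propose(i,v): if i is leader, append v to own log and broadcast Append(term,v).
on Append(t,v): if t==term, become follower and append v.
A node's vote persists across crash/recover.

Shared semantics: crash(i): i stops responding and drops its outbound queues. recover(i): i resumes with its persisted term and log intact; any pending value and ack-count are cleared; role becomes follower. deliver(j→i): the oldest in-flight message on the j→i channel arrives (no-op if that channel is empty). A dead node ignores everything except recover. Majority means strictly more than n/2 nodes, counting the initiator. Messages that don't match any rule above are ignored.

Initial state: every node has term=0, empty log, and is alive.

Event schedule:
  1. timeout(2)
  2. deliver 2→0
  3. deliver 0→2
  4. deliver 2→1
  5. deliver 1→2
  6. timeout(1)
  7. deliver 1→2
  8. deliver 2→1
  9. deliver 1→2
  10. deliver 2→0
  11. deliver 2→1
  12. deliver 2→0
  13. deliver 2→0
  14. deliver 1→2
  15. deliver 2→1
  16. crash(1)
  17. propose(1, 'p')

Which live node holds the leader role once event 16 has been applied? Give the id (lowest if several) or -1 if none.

-1

[1] timeout(2) → N2(cand t1 [-])
[2] deliver 2→0 → N0(foll t1 [-])
[3] deliver 0→2 → N2(lead t1 [-])
[4] deliver 2→1 → N1(foll t1 [-])
[5] deliver 1→2 → ∅
[6] timeout(1) → N1(cand t2 [-])
[7] deliver 1→2 → N2(foll t2 [-])
[8] deliver 2→1 → N1(lead t2 [-])
[9] deliver 1→2 → ∅
[10] deliver 2→0 → ∅
[11] deliver 2→1 → ∅
[12] deliver 2→0 → ∅
[13] deliver 2→0 → ∅
[14] deliver 1→2 → ∅
[15] deliver 2→1 → ∅
[16] crash(1) → N1(✗lead t2 [-])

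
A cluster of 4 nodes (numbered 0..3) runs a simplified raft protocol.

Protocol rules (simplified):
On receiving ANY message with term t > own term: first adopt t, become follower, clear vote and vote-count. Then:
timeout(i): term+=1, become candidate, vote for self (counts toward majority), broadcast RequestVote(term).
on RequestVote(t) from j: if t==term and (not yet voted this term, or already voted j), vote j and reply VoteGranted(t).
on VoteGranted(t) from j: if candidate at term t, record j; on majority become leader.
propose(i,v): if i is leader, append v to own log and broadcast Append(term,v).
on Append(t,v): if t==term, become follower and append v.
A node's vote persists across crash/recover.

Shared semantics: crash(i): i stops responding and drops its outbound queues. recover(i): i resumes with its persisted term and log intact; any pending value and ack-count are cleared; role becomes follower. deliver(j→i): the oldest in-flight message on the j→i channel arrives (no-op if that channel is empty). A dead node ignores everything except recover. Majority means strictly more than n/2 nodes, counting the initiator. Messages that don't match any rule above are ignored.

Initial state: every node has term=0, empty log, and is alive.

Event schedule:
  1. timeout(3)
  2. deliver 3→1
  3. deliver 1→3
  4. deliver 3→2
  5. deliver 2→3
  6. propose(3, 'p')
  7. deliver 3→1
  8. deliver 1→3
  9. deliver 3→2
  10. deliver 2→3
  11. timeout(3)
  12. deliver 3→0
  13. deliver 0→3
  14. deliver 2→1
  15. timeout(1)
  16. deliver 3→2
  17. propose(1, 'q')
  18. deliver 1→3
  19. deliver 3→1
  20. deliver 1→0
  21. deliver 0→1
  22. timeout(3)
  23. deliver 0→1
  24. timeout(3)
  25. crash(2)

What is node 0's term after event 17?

1

after 1 — timeout(3): n3:cand/t1/[-]
after 2 — deliver 3→1: n1:foll/t1/[-]
after 3 — deliver 1→3: ·
after 4 — deliver 3→2: n2:foll/t1/[-]
after 5 — deliver 2→3: n3:lead/t1/[-]
after 6 — propose(3,'p'): n3:lead/t1/[p]
after 7 — deliver 3→1: n1:foll/t1/[p]
after 8 — deliver 1→3: ·
after 9 — deliver 3→2: n2:foll/t1/[p]
after 10 — deliver 2→3: ·
after 11 — timeout(3): n3:cand/t2/[p]
after 12 — deliver 3→0: n0:foll/t1/[-]
after 13 — deliver 0→3: ·
after 14 — deliver 2→1: ·
after 15 — timeout(1): n1:cand/t2/[p]
after 16 — deliver 3→2: n2:foll/t2/[p]
after 17 — propose(1,'q'): ·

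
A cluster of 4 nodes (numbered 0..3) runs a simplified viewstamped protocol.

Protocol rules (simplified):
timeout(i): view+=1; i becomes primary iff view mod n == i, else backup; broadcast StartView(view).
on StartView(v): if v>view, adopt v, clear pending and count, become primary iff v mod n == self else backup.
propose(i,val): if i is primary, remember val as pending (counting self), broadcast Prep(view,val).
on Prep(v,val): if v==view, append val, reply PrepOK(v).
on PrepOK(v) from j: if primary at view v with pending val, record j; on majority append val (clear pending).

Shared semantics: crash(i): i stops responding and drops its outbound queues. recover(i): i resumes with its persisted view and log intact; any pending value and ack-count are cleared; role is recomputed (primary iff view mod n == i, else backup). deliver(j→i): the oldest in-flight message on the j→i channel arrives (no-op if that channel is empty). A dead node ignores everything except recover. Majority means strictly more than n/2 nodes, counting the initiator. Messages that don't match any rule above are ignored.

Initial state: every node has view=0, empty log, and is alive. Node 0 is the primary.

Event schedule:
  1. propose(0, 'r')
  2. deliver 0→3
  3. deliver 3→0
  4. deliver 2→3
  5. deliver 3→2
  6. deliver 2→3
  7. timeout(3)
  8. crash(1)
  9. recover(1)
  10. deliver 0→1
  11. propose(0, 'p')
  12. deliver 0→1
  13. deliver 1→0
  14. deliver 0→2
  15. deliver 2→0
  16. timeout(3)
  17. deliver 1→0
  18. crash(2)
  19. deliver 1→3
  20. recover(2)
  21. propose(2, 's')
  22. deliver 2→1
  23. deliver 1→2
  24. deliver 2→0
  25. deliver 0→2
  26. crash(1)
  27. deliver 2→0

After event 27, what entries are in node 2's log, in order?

r,p

e1 propose(0,'r'): ·
e2 deliver 0→3: 3[back,v=0,r]
e3 deliver 3→0: ·
e4 deliver 2→3: ·
e5 deliver 3→2: ·
e6 deliver 2→3: ·
e7 timeout(3): 3[back,v=1,r]
e8 crash(1): 1[✗back,v=0,-]
e9 recover(1): 1[back,v=0,-]
e10 deliver 0→1: 1[back,v=0,r]
e11 propose(0,'p'): ·
e12 deliver 0→1: 1[back,v=0,r,p]
e13 deliver 1→0: ·
e14 deliver 0→2: 2[back,v=0,r]
e15 deliver 2→0: 0[prim,v=0,p]
e16 timeout(3): 3[back,v=2,r]
e17 deliver 1→0: ·
e18 crash(2): 2[✗back,v=0,r]
e19 deliver 1→3: ·
e20 recover(2): 2[back,v=0,r]
e21 propose(2,'s'): ·
e22 deliver 2→1: ·
e23 deliver 1→2: ·
e24 deliver 2→0: ·
e25 deliver 0→2: 2[back,v=0,r,p]
e26 crash(1): 1[✗back,v=0,r,p]
e27 deliver 2→0: ·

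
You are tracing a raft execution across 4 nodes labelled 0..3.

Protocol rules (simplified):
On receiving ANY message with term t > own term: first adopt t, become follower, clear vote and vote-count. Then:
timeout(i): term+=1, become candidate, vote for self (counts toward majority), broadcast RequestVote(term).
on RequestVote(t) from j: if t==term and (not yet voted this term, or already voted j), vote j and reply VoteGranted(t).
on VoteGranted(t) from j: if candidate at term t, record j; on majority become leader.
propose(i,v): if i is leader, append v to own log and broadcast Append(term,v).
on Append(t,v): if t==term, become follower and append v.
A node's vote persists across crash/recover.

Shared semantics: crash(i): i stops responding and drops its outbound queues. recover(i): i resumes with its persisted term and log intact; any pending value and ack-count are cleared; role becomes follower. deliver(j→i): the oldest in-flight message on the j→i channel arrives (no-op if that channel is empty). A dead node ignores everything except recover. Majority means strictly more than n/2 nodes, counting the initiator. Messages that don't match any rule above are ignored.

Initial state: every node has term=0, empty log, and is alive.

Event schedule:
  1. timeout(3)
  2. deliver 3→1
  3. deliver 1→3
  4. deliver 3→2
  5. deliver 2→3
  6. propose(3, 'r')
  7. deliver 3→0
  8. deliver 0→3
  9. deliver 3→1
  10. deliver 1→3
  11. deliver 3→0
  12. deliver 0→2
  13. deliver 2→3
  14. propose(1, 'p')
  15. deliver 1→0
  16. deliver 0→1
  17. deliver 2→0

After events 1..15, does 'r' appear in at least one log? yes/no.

yes

after 1 — timeout(3): n3:cand/t1/[-]
after 2 — deliver 3→1: n1:foll/t1/[-]
after 3 — deliver 1→3: ·
after 4 — deliver 3→2: n2:foll/t1/[-]
after 5 — deliver 2→3: n3:lead/t1/[-]
after 6 — propose(3,'r'): n3:lead/t1/[r]
after 7 — deliver 3→0: n0:foll/t1/[-]
after 8 — deliver 0→3: ·
after 9 — deliver 3→1: n1:foll/t1/[r]
after 10 — deliver 1→3: ·
after 11 — deliver 3→0: n0:foll/t1/[r]
after 12 — deliver 0→2: ·
after 13 — deliver 2→3: ·
after 14 — propose(1,'p'): ·
after 15 — deliver 1→0: ·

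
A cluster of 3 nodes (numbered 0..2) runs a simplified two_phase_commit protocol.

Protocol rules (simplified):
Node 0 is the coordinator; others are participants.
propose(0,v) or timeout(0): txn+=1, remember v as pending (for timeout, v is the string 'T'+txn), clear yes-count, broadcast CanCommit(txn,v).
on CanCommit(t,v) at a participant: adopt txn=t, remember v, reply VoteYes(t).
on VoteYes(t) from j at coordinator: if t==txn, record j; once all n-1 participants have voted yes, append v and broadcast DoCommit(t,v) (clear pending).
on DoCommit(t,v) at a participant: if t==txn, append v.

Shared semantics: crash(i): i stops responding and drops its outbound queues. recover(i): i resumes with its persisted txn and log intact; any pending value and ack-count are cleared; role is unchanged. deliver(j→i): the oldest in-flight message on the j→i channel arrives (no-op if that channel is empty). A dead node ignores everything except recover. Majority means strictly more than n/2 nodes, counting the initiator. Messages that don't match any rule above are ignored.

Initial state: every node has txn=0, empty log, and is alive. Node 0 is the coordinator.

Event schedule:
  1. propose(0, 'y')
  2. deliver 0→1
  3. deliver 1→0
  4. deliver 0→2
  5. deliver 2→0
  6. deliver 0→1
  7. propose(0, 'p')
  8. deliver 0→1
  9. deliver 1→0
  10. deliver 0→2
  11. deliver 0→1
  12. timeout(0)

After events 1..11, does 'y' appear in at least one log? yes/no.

step 1 propose(0,'y'): 0={coor,t=1,log=-}
step 2 deliver 0→1: 1={part,t=1,log=-}
step 3 deliver 1→0: —
step 4 deliver 0→2: 2={part,t=1,log=-}
step 5 deliver 2→0: 0={coor,t=1,log=y}
step 6 deliver 0→1: 1={part,t=1,log=y}
step 7 propose(0,'p'): 0={coor,t=2,log=y}
step 8 deliver 0→1: 1={part,t=2,log=y}
step 9 deliver 1→0: —
step 10 deliver 0→2: 2={part,t=1,log=y}
step 11 deliver 0→1: —

yes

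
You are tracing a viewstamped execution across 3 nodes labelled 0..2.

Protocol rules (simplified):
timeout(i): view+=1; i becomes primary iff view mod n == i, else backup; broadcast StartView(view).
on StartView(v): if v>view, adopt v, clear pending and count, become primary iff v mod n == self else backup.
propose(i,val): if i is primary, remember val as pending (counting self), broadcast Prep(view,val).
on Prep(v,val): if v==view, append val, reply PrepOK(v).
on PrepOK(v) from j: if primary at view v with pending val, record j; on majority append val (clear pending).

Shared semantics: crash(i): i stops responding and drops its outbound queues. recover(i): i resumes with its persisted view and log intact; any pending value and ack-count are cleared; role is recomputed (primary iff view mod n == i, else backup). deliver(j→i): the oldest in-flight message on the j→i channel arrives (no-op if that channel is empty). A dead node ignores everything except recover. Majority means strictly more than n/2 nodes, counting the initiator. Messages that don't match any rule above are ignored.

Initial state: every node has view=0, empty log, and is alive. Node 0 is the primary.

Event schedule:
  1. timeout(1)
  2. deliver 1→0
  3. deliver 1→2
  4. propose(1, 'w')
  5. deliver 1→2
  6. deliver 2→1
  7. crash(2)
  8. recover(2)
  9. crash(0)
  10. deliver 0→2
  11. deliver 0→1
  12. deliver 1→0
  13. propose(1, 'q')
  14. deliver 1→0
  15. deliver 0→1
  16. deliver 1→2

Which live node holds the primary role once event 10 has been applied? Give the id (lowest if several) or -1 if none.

1

[1] timeout(1) → N1(prim v1 [-])
[2] deliver 1→0 → N0(back v1 [-])
[3] deliver 1→2 → N2(back v1 [-])
[4] propose(1,'w') → ∅
[5] deliver 1→2 → N2(back v1 [w])
[6] deliver 2→1 → N1(prim v1 [w])
[7] crash(2) → N2(✗back v1 [w])
[8] recover(2) → N2(back v1 [w])
[9] crash(0) → N0(✗back v1 [-])
[10] deliver 0→2 → ∅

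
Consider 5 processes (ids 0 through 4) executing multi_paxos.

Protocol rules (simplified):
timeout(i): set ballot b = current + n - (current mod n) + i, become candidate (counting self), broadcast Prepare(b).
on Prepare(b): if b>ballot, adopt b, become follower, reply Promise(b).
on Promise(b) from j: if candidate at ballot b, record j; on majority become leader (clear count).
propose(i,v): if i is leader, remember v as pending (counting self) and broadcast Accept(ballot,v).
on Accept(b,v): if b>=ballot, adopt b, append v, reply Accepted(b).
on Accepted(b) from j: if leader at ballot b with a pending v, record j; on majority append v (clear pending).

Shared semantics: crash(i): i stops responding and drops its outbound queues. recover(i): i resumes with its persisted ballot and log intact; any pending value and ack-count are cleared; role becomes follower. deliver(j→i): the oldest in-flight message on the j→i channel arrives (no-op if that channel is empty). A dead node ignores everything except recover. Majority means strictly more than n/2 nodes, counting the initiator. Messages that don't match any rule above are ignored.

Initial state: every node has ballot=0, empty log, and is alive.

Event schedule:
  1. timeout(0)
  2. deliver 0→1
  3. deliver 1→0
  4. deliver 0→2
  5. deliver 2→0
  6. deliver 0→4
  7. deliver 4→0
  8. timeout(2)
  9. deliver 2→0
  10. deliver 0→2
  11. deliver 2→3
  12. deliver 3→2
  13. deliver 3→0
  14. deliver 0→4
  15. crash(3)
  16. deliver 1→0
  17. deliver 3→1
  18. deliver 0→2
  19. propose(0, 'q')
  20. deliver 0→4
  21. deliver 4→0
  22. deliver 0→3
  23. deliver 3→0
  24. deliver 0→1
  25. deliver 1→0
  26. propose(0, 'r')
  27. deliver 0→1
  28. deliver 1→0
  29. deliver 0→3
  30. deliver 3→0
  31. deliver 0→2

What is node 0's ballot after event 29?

step 1 timeout(0): 0={cand,b=5,log=-}
step 2 deliver 0→1: 1={foll,b=5,log=-}
step 3 deliver 1→0: —
step 4 deliver 0→2: 2={foll,b=5,log=-}
step 5 deliver 2→0: 0={lead,b=5,log=-}
step 6 deliver 0→4: 4={foll,b=5,log=-}
step 7 deliver 4→0: —
step 8 timeout(2): 2={cand,b=12,log=-}
step 9 deliver 2→0: 0={foll,b=12,log=-}
step 10 deliver 0→2: —
step 11 deliver 2→3: 3={foll,b=12,log=-}
step 12 deliver 3→2: 2={lead,b=12,log=-}
step 13 deliver 3→0: —
step 14 deliver 0→4: —
step 15 crash(3): 3={✗foll,b=12,log=-}
step 16 deliver 1→0: —
step 17 deliver 3→1: —
step 18 deliver 0→2: —
step 19 propose(0,'q'): —
step 20 deliver 0→4: —
step 21 deliver 4→0: —
step 22 deliver 0→3: —
step 23 deliver 3→0: —
step 24 deliver 0→1: —
step 25 deliver 1→0: —
step 26 propose(0,'r'): —
step 27 deliver 0→1: —
step 28 deliver 1→0: —
step 29 deliver 0→3: —

12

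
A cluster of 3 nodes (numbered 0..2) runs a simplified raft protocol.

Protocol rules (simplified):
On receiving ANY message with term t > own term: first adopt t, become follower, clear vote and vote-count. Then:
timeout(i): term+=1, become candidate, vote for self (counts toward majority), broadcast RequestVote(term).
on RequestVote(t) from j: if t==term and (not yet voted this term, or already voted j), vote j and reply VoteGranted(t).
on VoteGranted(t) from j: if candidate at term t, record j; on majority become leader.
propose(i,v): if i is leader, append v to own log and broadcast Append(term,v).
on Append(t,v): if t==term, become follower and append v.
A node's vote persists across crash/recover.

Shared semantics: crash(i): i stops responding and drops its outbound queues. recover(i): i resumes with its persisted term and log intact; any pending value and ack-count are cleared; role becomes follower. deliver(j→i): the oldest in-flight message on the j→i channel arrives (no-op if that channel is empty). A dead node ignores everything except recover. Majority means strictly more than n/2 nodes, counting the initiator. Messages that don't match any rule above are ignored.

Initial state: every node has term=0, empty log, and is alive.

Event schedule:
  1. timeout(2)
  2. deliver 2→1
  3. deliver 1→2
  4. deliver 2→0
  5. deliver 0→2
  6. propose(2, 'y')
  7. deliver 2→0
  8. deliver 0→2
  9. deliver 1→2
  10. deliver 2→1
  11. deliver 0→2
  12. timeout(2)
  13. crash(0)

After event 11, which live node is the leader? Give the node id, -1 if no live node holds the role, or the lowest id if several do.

2

e1 timeout(2): 2[cand,t=1,-]
e2 deliver 2→1: 1[foll,t=1,-]
e3 deliver 1→2: 2[lead,t=1,-]
e4 deliver 2→0: 0[foll,t=1,-]
e5 deliver 0→2: ·
e6 propose(2,'y'): 2[lead,t=1,y]
e7 deliver 2→0: 0[foll,t=1,y]
e8 deliver 0→2: ·
e9 deliver 1→2: ·
e10 deliver 2→1: 1[foll,t=1,y]
e11 deliver 0→2: ·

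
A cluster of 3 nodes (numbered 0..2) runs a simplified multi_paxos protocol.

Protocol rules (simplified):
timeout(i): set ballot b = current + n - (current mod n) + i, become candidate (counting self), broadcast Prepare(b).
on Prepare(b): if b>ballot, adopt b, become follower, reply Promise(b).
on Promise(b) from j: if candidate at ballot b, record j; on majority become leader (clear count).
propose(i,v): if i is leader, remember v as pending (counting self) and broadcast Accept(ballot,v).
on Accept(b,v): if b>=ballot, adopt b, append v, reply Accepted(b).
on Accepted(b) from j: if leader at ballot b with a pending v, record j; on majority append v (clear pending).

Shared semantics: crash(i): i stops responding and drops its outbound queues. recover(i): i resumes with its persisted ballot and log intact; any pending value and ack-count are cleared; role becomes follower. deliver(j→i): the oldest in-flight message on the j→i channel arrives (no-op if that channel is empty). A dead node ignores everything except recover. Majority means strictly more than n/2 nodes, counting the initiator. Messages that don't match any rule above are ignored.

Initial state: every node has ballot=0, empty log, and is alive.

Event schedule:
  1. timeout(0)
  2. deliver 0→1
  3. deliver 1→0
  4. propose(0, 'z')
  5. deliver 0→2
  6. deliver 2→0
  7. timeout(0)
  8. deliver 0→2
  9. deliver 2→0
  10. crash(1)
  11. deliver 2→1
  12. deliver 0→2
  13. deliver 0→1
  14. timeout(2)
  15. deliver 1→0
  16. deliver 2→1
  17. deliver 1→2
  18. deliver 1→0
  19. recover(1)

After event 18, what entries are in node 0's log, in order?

empty

step 1 timeout(0): 0={cand,b=3,log=-}
step 2 deliver 0→1: 1={foll,b=3,log=-}
step 3 deliver 1→0: 0={lead,b=3,log=-}
step 4 propose(0,'z'): —
step 5 deliver 0→2: 2={foll,b=3,log=-}
step 6 deliver 2→0: —
step 7 timeout(0): 0={cand,b=6,log=-}
step 8 deliver 0→2: 2={foll,b=3,log=z}
step 9 deliver 2→0: —
step 10 crash(1): 1={✗foll,b=3,log=-}
step 11 deliver 2→1: —
step 12 deliver 0→2: 2={foll,b=6,log=z}
step 13 deliver 0→1: —
step 14 timeout(2): 2={cand,b=11,log=z}
step 15 deliver 1→0: —
step 16 deliver 2→1: —
step 17 deliver 1→2: —
step 18 deliver 1→0: —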